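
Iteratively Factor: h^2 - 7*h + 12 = (h - 4)*(h - 3)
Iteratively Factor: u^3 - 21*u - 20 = (u + 1)*(u^2 - u - 20) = (u - 5)*(u + 1)*(u + 4)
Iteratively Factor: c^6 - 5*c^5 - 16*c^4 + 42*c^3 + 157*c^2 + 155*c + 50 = (c + 1)*(c^5 - 6*c^4 - 10*c^3 + 52*c^2 + 105*c + 50) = (c - 5)*(c + 1)*(c^4 - c^3 - 15*c^2 - 23*c - 10) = (c - 5)*(c + 1)*(c + 2)*(c^3 - 3*c^2 - 9*c - 5) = (c - 5)*(c + 1)^2*(c + 2)*(c^2 - 4*c - 5) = (c - 5)*(c + 1)^3*(c + 2)*(c - 5)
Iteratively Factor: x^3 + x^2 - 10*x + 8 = (x - 1)*(x^2 + 2*x - 8) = (x - 1)*(x + 4)*(x - 2)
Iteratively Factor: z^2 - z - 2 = (z - 2)*(z + 1)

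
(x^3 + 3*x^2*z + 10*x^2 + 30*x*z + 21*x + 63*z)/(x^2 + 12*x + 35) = (x^2 + 3*x*z + 3*x + 9*z)/(x + 5)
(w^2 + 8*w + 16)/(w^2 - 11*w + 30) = (w^2 + 8*w + 16)/(w^2 - 11*w + 30)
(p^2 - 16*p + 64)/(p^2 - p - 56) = (p - 8)/(p + 7)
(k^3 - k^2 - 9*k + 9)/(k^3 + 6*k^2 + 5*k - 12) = (k - 3)/(k + 4)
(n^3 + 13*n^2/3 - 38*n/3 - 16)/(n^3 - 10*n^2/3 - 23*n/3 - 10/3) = (3*n^2 + 10*n - 48)/(3*n^2 - 13*n - 10)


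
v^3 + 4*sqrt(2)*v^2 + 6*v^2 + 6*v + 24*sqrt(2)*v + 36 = (v + 6)*(v + sqrt(2))*(v + 3*sqrt(2))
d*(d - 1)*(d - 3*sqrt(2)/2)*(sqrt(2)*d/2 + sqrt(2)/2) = sqrt(2)*d^4/2 - 3*d^3/2 - sqrt(2)*d^2/2 + 3*d/2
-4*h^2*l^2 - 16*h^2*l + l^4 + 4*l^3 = l*(-2*h + l)*(2*h + l)*(l + 4)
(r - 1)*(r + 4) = r^2 + 3*r - 4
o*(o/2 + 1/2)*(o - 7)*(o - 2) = o^4/2 - 4*o^3 + 5*o^2/2 + 7*o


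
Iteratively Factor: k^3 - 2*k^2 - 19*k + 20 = (k - 1)*(k^2 - k - 20) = (k - 5)*(k - 1)*(k + 4)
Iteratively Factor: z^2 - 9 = (z - 3)*(z + 3)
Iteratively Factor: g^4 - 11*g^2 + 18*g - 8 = (g - 2)*(g^3 + 2*g^2 - 7*g + 4) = (g - 2)*(g + 4)*(g^2 - 2*g + 1) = (g - 2)*(g - 1)*(g + 4)*(g - 1)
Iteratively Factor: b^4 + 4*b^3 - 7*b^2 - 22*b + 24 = (b - 1)*(b^3 + 5*b^2 - 2*b - 24) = (b - 2)*(b - 1)*(b^2 + 7*b + 12) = (b - 2)*(b - 1)*(b + 4)*(b + 3)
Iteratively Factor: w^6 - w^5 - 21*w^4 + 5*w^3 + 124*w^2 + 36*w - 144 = (w - 3)*(w^5 + 2*w^4 - 15*w^3 - 40*w^2 + 4*w + 48) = (w - 3)*(w - 1)*(w^4 + 3*w^3 - 12*w^2 - 52*w - 48) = (w - 4)*(w - 3)*(w - 1)*(w^3 + 7*w^2 + 16*w + 12) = (w - 4)*(w - 3)*(w - 1)*(w + 2)*(w^2 + 5*w + 6) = (w - 4)*(w - 3)*(w - 1)*(w + 2)^2*(w + 3)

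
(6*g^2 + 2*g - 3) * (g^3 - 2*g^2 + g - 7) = 6*g^5 - 10*g^4 - g^3 - 34*g^2 - 17*g + 21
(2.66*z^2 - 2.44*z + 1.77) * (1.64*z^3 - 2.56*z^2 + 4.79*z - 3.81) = 4.3624*z^5 - 10.8112*z^4 + 21.8906*z^3 - 26.3534*z^2 + 17.7747*z - 6.7437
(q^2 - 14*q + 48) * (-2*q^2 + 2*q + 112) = -2*q^4 + 30*q^3 - 12*q^2 - 1472*q + 5376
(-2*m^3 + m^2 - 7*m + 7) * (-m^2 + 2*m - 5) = 2*m^5 - 5*m^4 + 19*m^3 - 26*m^2 + 49*m - 35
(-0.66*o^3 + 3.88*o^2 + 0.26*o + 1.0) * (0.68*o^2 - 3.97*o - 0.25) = -0.4488*o^5 + 5.2586*o^4 - 15.0618*o^3 - 1.3222*o^2 - 4.035*o - 0.25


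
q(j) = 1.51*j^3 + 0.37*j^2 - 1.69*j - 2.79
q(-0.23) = -2.40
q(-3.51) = -57.60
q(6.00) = 326.55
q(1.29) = -1.11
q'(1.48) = 9.33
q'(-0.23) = -1.62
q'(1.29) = 6.80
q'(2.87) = 37.75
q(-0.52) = -2.02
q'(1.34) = 7.44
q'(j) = 4.53*j^2 + 0.74*j - 1.69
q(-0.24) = -2.38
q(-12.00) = -2538.51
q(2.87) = 31.10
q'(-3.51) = 51.52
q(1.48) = 0.41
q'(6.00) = 165.83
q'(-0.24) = -1.61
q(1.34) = -0.76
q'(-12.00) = 641.75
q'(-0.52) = -0.85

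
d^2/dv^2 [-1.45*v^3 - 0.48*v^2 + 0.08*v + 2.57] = -8.7*v - 0.96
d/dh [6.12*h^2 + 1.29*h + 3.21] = 12.24*h + 1.29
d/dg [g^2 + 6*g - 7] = 2*g + 6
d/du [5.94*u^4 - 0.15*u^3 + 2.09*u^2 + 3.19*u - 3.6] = 23.76*u^3 - 0.45*u^2 + 4.18*u + 3.19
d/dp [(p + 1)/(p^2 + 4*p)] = (p*(p + 4) - 2*(p + 1)*(p + 2))/(p^2*(p + 4)^2)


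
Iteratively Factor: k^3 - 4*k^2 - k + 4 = (k + 1)*(k^2 - 5*k + 4) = (k - 4)*(k + 1)*(k - 1)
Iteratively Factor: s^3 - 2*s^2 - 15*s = (s + 3)*(s^2 - 5*s) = (s - 5)*(s + 3)*(s)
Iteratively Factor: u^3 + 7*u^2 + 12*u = (u + 3)*(u^2 + 4*u) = u*(u + 3)*(u + 4)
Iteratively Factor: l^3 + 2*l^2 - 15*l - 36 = (l + 3)*(l^2 - l - 12) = (l + 3)^2*(l - 4)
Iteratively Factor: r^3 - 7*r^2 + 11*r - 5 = (r - 1)*(r^2 - 6*r + 5) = (r - 1)^2*(r - 5)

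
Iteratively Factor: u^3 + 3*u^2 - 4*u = (u - 1)*(u^2 + 4*u) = (u - 1)*(u + 4)*(u)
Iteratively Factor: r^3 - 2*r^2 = (r)*(r^2 - 2*r) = r*(r - 2)*(r)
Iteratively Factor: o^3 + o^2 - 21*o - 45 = (o + 3)*(o^2 - 2*o - 15) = (o + 3)^2*(o - 5)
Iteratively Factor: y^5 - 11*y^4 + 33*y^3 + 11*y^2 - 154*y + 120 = (y - 3)*(y^4 - 8*y^3 + 9*y^2 + 38*y - 40) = (y - 3)*(y + 2)*(y^3 - 10*y^2 + 29*y - 20) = (y - 5)*(y - 3)*(y + 2)*(y^2 - 5*y + 4) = (y - 5)*(y - 4)*(y - 3)*(y + 2)*(y - 1)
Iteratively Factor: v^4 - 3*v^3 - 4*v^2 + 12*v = (v - 3)*(v^3 - 4*v) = v*(v - 3)*(v^2 - 4) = v*(v - 3)*(v + 2)*(v - 2)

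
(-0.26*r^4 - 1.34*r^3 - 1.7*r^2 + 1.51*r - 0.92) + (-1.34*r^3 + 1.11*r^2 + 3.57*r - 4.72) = -0.26*r^4 - 2.68*r^3 - 0.59*r^2 + 5.08*r - 5.64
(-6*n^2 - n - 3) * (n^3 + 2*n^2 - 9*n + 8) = -6*n^5 - 13*n^4 + 49*n^3 - 45*n^2 + 19*n - 24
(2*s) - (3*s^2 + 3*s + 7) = -3*s^2 - s - 7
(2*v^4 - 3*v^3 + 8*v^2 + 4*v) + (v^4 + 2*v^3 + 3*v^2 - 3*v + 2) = 3*v^4 - v^3 + 11*v^2 + v + 2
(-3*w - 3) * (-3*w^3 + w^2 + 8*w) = 9*w^4 + 6*w^3 - 27*w^2 - 24*w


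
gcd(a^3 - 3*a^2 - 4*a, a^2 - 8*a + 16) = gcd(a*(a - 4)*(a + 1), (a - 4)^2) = a - 4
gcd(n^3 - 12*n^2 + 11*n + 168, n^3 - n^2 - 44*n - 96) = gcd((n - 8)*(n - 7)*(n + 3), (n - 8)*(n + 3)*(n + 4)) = n^2 - 5*n - 24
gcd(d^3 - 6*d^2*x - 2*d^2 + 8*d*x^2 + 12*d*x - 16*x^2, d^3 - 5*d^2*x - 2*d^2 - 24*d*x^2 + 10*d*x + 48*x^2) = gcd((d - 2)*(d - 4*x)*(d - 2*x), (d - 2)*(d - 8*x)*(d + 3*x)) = d - 2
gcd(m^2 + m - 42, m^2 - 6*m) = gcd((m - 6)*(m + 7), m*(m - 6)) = m - 6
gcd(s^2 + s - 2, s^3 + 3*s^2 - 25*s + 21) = s - 1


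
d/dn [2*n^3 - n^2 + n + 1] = 6*n^2 - 2*n + 1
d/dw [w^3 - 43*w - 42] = 3*w^2 - 43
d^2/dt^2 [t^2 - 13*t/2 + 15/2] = 2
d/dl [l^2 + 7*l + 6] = 2*l + 7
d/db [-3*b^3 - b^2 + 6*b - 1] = -9*b^2 - 2*b + 6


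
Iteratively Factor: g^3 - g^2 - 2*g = (g + 1)*(g^2 - 2*g) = (g - 2)*(g + 1)*(g)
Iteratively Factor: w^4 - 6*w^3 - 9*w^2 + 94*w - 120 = (w + 4)*(w^3 - 10*w^2 + 31*w - 30) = (w - 5)*(w + 4)*(w^2 - 5*w + 6) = (w - 5)*(w - 2)*(w + 4)*(w - 3)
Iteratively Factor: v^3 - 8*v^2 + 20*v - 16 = (v - 2)*(v^2 - 6*v + 8) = (v - 4)*(v - 2)*(v - 2)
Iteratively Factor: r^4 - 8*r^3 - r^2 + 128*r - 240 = (r - 3)*(r^3 - 5*r^2 - 16*r + 80) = (r - 5)*(r - 3)*(r^2 - 16) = (r - 5)*(r - 3)*(r + 4)*(r - 4)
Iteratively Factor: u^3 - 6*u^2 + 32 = (u + 2)*(u^2 - 8*u + 16) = (u - 4)*(u + 2)*(u - 4)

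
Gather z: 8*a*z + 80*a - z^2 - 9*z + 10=80*a - z^2 + z*(8*a - 9) + 10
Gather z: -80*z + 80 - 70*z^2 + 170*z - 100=-70*z^2 + 90*z - 20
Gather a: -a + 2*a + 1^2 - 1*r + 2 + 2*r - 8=a + r - 5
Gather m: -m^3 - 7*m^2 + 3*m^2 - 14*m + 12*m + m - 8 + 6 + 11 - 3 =-m^3 - 4*m^2 - m + 6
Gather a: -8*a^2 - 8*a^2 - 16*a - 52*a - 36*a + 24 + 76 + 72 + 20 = -16*a^2 - 104*a + 192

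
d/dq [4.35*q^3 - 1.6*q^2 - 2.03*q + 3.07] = 13.05*q^2 - 3.2*q - 2.03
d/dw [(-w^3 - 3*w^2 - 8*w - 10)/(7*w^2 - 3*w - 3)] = (-7*w^4 + 6*w^3 + 74*w^2 + 158*w - 6)/(49*w^4 - 42*w^3 - 33*w^2 + 18*w + 9)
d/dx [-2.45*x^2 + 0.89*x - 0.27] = 0.89 - 4.9*x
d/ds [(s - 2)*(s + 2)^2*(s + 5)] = 4*s^3 + 21*s^2 + 12*s - 28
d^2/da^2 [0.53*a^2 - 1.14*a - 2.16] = 1.06000000000000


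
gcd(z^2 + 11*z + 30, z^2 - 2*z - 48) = z + 6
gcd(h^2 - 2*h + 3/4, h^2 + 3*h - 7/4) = h - 1/2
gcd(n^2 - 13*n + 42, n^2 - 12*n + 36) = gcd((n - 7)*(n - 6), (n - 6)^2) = n - 6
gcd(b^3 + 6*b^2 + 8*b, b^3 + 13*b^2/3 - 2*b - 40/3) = b^2 + 6*b + 8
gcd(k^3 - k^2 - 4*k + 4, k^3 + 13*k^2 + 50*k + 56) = k + 2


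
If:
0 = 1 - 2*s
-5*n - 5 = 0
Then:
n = -1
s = 1/2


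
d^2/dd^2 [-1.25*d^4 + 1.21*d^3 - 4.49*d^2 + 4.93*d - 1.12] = -15.0*d^2 + 7.26*d - 8.98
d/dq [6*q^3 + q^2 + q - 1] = 18*q^2 + 2*q + 1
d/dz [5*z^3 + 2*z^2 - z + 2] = 15*z^2 + 4*z - 1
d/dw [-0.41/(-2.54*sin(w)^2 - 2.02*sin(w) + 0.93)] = -(2.0828*sin(w) + 0.8282)*cos(w)/(2.54*sin(w)^2 + 2.02*sin(w) - 0.93)^2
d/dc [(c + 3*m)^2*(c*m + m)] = m*(c + 3*m)*(3*c + 3*m + 2)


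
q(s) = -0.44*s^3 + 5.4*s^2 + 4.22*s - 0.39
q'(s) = -1.32*s^2 + 10.8*s + 4.22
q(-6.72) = 348.63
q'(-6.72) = -127.97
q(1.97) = 25.52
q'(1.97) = 20.37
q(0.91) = 7.59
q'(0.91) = 12.95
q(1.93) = 24.71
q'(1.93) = 20.15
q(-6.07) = 271.36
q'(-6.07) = -109.97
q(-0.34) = -1.18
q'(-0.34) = 0.40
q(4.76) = 94.59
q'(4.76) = 25.72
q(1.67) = 19.67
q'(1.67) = 18.57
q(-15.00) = 2636.31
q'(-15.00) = -454.78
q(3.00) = 48.99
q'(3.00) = 24.74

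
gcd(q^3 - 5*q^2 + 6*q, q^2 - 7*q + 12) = q - 3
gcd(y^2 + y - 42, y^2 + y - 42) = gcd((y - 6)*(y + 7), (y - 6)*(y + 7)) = y^2 + y - 42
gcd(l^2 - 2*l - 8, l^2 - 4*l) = l - 4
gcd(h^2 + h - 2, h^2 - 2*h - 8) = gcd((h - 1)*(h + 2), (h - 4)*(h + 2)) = h + 2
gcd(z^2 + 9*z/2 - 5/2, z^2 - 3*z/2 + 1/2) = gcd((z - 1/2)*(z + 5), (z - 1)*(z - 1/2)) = z - 1/2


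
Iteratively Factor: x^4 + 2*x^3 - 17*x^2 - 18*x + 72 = (x - 3)*(x^3 + 5*x^2 - 2*x - 24) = (x - 3)*(x - 2)*(x^2 + 7*x + 12) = (x - 3)*(x - 2)*(x + 4)*(x + 3)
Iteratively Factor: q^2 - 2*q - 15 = (q - 5)*(q + 3)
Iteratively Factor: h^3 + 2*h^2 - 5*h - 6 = (h - 2)*(h^2 + 4*h + 3) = (h - 2)*(h + 3)*(h + 1)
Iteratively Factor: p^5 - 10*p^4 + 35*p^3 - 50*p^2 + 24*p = (p)*(p^4 - 10*p^3 + 35*p^2 - 50*p + 24) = p*(p - 2)*(p^3 - 8*p^2 + 19*p - 12) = p*(p - 3)*(p - 2)*(p^2 - 5*p + 4) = p*(p - 3)*(p - 2)*(p - 1)*(p - 4)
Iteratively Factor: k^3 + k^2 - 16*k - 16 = (k - 4)*(k^2 + 5*k + 4) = (k - 4)*(k + 4)*(k + 1)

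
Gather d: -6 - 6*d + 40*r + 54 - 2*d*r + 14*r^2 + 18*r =d*(-2*r - 6) + 14*r^2 + 58*r + 48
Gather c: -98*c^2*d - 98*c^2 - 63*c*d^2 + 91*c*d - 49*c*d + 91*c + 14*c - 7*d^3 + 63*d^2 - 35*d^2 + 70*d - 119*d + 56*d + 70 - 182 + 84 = c^2*(-98*d - 98) + c*(-63*d^2 + 42*d + 105) - 7*d^3 + 28*d^2 + 7*d - 28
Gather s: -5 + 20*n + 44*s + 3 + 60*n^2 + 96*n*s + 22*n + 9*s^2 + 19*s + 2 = 60*n^2 + 42*n + 9*s^2 + s*(96*n + 63)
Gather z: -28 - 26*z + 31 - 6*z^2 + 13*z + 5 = -6*z^2 - 13*z + 8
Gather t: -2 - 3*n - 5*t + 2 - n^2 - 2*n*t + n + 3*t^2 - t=-n^2 - 2*n + 3*t^2 + t*(-2*n - 6)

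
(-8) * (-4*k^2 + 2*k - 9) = 32*k^2 - 16*k + 72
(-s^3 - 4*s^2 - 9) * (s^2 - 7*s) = -s^5 + 3*s^4 + 28*s^3 - 9*s^2 + 63*s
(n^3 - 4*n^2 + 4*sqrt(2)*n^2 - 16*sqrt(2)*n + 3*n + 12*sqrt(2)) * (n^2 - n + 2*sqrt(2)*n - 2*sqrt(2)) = n^5 - 5*n^4 + 6*sqrt(2)*n^4 - 30*sqrt(2)*n^3 + 23*n^3 - 83*n^2 + 42*sqrt(2)*n^2 - 18*sqrt(2)*n + 112*n - 48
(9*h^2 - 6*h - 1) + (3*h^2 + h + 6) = 12*h^2 - 5*h + 5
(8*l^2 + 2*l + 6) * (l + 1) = 8*l^3 + 10*l^2 + 8*l + 6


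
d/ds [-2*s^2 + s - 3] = 1 - 4*s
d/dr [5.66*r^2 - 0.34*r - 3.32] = 11.32*r - 0.34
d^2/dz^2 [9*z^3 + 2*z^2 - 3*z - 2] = 54*z + 4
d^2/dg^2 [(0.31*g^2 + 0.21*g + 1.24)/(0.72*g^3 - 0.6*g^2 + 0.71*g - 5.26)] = (0.321408*g^6 + 0.653184*g^5 + 6.21864*g^4 + 8.06618400000001*g^3 + 10.155312*g^2 + 21.030768*g + 12.145732)/(0.373248*g^9 - 0.93312*g^8 + 1.881792*g^7 - 10.236672*g^6 + 15.489576*g^5 - 22.721652*g^4 + 73.564487*g^3 - 57.756378*g^2 + 58.931988*g - 145.531576)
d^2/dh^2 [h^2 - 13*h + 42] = 2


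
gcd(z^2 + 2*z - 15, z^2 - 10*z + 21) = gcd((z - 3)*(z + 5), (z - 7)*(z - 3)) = z - 3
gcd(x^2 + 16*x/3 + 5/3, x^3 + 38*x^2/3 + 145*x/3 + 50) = x + 5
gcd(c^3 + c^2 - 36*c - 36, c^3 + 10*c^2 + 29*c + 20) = c + 1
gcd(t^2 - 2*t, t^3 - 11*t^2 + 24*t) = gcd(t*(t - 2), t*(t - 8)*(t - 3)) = t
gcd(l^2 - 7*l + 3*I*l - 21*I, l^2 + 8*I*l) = 1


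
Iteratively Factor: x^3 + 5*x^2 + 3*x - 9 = (x - 1)*(x^2 + 6*x + 9) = (x - 1)*(x + 3)*(x + 3)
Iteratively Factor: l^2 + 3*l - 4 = (l - 1)*(l + 4)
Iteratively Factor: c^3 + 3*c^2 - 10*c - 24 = (c + 2)*(c^2 + c - 12) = (c - 3)*(c + 2)*(c + 4)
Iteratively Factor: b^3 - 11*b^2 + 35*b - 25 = (b - 5)*(b^2 - 6*b + 5) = (b - 5)*(b - 1)*(b - 5)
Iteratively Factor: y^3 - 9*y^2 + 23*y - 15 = (y - 3)*(y^2 - 6*y + 5) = (y - 3)*(y - 1)*(y - 5)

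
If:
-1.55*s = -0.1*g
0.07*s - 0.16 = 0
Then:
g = 35.43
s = 2.29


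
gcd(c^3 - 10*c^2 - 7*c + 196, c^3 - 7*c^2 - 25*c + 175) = c - 7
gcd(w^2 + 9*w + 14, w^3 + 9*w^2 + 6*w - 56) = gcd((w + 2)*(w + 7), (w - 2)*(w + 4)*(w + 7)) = w + 7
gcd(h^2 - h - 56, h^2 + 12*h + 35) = h + 7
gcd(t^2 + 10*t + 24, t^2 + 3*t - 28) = 1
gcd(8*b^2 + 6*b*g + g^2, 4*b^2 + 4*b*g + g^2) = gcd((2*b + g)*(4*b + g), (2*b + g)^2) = 2*b + g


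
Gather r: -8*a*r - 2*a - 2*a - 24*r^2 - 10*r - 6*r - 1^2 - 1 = -4*a - 24*r^2 + r*(-8*a - 16) - 2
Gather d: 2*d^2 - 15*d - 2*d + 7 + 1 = 2*d^2 - 17*d + 8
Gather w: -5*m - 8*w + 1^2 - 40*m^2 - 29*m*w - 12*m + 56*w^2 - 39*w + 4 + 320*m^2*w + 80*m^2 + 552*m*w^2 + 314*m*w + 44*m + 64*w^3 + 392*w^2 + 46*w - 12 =40*m^2 + 27*m + 64*w^3 + w^2*(552*m + 448) + w*(320*m^2 + 285*m - 1) - 7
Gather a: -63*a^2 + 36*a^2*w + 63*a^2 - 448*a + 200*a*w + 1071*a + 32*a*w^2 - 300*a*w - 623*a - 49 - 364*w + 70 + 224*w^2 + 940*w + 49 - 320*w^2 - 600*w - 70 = 36*a^2*w + a*(32*w^2 - 100*w) - 96*w^2 - 24*w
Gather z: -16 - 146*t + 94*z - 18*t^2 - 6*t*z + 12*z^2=-18*t^2 - 146*t + 12*z^2 + z*(94 - 6*t) - 16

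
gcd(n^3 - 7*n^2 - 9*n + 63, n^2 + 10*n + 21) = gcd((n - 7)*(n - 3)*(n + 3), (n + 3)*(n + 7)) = n + 3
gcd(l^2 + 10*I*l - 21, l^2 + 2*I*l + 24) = 1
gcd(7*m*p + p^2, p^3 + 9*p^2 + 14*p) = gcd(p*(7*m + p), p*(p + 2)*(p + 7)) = p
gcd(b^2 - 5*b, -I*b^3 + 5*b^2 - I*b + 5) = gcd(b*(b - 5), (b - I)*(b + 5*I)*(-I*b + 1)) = 1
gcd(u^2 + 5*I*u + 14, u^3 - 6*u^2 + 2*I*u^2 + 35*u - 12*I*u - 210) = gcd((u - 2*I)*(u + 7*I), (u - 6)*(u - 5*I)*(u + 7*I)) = u + 7*I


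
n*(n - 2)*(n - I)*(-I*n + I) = -I*n^4 - n^3 + 3*I*n^3 + 3*n^2 - 2*I*n^2 - 2*n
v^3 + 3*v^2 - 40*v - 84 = (v - 6)*(v + 2)*(v + 7)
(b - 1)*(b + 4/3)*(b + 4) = b^3 + 13*b^2/3 - 16/3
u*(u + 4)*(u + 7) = u^3 + 11*u^2 + 28*u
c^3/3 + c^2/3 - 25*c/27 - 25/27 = (c/3 + 1/3)*(c - 5/3)*(c + 5/3)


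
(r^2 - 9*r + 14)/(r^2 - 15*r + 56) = (r - 2)/(r - 8)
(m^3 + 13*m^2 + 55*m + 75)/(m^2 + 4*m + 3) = (m^2 + 10*m + 25)/(m + 1)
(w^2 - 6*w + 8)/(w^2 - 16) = (w - 2)/(w + 4)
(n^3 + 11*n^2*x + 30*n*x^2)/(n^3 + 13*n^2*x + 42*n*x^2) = (n + 5*x)/(n + 7*x)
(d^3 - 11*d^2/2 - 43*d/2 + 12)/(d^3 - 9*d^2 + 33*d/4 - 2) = 2*(d + 3)/(2*d - 1)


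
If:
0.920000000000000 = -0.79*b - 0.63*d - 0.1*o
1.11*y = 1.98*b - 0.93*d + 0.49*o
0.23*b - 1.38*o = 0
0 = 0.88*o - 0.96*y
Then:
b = -0.44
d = -0.90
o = -0.07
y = -0.07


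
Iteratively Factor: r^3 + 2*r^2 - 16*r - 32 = (r + 2)*(r^2 - 16) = (r - 4)*(r + 2)*(r + 4)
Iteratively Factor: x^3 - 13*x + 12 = (x + 4)*(x^2 - 4*x + 3) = (x - 1)*(x + 4)*(x - 3)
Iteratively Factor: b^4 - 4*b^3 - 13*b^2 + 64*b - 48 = (b - 1)*(b^3 - 3*b^2 - 16*b + 48) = (b - 4)*(b - 1)*(b^2 + b - 12) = (b - 4)*(b - 3)*(b - 1)*(b + 4)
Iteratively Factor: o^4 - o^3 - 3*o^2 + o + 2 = (o + 1)*(o^3 - 2*o^2 - o + 2) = (o - 2)*(o + 1)*(o^2 - 1) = (o - 2)*(o - 1)*(o + 1)*(o + 1)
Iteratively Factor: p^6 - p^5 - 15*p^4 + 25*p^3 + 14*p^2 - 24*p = (p + 1)*(p^5 - 2*p^4 - 13*p^3 + 38*p^2 - 24*p) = (p + 1)*(p + 4)*(p^4 - 6*p^3 + 11*p^2 - 6*p) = (p - 3)*(p + 1)*(p + 4)*(p^3 - 3*p^2 + 2*p) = (p - 3)*(p - 2)*(p + 1)*(p + 4)*(p^2 - p) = (p - 3)*(p - 2)*(p - 1)*(p + 1)*(p + 4)*(p)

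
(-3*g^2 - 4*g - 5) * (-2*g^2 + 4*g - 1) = 6*g^4 - 4*g^3 - 3*g^2 - 16*g + 5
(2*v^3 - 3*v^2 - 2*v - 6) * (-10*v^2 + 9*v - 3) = -20*v^5 + 48*v^4 - 13*v^3 + 51*v^2 - 48*v + 18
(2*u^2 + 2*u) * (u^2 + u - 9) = 2*u^4 + 4*u^3 - 16*u^2 - 18*u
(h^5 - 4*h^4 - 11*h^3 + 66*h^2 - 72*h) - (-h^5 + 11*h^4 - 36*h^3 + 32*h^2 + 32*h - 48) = 2*h^5 - 15*h^4 + 25*h^3 + 34*h^2 - 104*h + 48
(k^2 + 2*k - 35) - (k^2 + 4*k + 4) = -2*k - 39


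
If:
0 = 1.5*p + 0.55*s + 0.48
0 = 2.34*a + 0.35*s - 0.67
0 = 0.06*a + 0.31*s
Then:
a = 0.29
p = -0.30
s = -0.06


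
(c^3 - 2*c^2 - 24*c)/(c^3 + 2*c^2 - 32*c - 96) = c/(c + 4)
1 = 1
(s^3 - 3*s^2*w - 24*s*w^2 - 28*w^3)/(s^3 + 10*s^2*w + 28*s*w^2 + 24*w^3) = (s - 7*w)/(s + 6*w)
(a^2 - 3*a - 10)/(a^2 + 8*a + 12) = (a - 5)/(a + 6)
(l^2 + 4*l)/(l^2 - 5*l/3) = 3*(l + 4)/(3*l - 5)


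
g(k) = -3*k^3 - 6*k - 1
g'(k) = -9*k^2 - 6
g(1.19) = -13.20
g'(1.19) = -18.74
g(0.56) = -4.89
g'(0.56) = -8.82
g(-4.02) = 218.01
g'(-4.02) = -151.44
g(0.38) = -3.44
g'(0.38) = -7.30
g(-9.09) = 2306.81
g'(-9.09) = -749.65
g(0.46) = -4.05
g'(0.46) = -7.90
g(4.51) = -303.26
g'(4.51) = -189.06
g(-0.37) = 1.37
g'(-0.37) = -7.23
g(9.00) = -2242.00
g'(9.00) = -735.00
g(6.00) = -685.00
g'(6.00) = -330.00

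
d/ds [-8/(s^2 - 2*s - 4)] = 16*(s - 1)/(-s^2 + 2*s + 4)^2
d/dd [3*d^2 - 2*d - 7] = 6*d - 2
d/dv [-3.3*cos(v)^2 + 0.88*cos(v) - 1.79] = (6.6*cos(v) - 0.88)*sin(v)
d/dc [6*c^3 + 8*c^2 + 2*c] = 18*c^2 + 16*c + 2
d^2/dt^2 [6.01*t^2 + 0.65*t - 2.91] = 12.0200000000000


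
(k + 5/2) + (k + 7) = 2*k + 19/2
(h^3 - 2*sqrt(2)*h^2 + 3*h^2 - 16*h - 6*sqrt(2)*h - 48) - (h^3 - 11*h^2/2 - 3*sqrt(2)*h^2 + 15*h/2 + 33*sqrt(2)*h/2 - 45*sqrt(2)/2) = sqrt(2)*h^2 + 17*h^2/2 - 45*sqrt(2)*h/2 - 47*h/2 - 48 + 45*sqrt(2)/2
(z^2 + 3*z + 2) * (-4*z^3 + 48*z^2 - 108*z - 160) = -4*z^5 + 36*z^4 + 28*z^3 - 388*z^2 - 696*z - 320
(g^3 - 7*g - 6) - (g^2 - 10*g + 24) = g^3 - g^2 + 3*g - 30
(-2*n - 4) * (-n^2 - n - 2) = 2*n^3 + 6*n^2 + 8*n + 8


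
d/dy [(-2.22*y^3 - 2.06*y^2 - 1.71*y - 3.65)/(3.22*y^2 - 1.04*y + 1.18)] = (-7.1484*y^4 + 4.6176*y^3 - 0.210199999999999*y^2 + 18.6444*y - 5.8138)/(10.3684*y^4 - 6.6976*y^3 + 8.6808*y^2 - 2.4544*y + 1.3924)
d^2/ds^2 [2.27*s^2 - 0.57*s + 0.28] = 4.54000000000000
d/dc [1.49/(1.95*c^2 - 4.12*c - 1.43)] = (6.1388 - 5.811*c)/(-1.95*c^2 + 4.12*c + 1.43)^2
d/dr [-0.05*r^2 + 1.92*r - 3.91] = 1.92 - 0.1*r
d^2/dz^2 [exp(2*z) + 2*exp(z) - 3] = (4*exp(z) + 2)*exp(z)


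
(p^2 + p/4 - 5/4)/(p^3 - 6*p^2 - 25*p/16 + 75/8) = 4*(p - 1)/(4*p^2 - 29*p + 30)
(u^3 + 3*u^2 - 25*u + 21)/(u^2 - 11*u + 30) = (u^3 + 3*u^2 - 25*u + 21)/(u^2 - 11*u + 30)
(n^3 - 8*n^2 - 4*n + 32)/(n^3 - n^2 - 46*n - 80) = (n - 2)/(n + 5)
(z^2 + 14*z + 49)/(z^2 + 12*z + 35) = (z + 7)/(z + 5)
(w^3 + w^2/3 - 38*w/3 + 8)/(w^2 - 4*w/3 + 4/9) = 3*(w^2 + w - 12)/(3*w - 2)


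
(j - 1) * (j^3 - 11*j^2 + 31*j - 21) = j^4 - 12*j^3 + 42*j^2 - 52*j + 21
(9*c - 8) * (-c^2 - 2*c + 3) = -9*c^3 - 10*c^2 + 43*c - 24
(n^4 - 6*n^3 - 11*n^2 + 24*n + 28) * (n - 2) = n^5 - 8*n^4 + n^3 + 46*n^2 - 20*n - 56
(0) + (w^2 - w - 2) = w^2 - w - 2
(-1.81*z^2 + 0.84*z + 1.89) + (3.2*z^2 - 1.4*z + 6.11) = 1.39*z^2 - 0.56*z + 8.0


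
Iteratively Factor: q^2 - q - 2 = (q - 2)*(q + 1)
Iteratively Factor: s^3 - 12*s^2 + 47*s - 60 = (s - 5)*(s^2 - 7*s + 12) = (s - 5)*(s - 4)*(s - 3)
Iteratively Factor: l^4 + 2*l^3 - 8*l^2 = (l + 4)*(l^3 - 2*l^2) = l*(l + 4)*(l^2 - 2*l) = l^2*(l + 4)*(l - 2)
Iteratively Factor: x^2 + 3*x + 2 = (x + 1)*(x + 2)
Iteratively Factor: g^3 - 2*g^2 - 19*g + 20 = (g - 1)*(g^2 - g - 20) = (g - 5)*(g - 1)*(g + 4)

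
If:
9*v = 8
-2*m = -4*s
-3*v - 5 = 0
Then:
No Solution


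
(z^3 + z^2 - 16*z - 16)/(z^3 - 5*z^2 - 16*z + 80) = (z + 1)/(z - 5)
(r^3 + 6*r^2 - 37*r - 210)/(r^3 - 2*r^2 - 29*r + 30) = (r + 7)/(r - 1)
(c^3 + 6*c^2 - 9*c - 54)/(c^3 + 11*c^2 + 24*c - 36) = (c^2 - 9)/(c^2 + 5*c - 6)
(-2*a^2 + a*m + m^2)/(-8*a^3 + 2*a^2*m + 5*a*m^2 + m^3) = 1/(4*a + m)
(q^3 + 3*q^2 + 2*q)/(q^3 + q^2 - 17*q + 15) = q*(q^2 + 3*q + 2)/(q^3 + q^2 - 17*q + 15)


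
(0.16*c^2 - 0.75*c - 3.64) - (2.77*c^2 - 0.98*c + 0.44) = -2.61*c^2 + 0.23*c - 4.08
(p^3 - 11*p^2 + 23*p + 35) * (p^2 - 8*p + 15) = p^5 - 19*p^4 + 126*p^3 - 314*p^2 + 65*p + 525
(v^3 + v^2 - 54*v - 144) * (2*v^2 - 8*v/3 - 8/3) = 2*v^5 - 2*v^4/3 - 340*v^3/3 - 440*v^2/3 + 528*v + 384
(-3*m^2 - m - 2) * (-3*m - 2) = 9*m^3 + 9*m^2 + 8*m + 4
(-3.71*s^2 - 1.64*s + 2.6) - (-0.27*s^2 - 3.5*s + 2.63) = -3.44*s^2 + 1.86*s - 0.0299999999999998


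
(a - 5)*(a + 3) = a^2 - 2*a - 15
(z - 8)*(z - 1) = z^2 - 9*z + 8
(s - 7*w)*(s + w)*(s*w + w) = s^3*w - 6*s^2*w^2 + s^2*w - 7*s*w^3 - 6*s*w^2 - 7*w^3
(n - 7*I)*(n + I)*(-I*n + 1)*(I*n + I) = n^4 + n^3 - 5*I*n^3 + 13*n^2 - 5*I*n^2 + 13*n + 7*I*n + 7*I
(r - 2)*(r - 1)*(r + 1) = r^3 - 2*r^2 - r + 2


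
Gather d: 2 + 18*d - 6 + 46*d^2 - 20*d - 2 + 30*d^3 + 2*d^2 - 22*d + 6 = 30*d^3 + 48*d^2 - 24*d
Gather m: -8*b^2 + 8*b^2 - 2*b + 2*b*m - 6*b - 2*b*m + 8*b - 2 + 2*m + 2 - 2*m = 0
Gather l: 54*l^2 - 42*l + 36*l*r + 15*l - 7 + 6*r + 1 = 54*l^2 + l*(36*r - 27) + 6*r - 6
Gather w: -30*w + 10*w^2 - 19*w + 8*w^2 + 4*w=18*w^2 - 45*w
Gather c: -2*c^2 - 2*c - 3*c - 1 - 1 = -2*c^2 - 5*c - 2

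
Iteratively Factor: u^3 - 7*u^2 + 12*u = (u - 4)*(u^2 - 3*u) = (u - 4)*(u - 3)*(u)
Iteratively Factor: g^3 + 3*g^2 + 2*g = (g + 2)*(g^2 + g) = (g + 1)*(g + 2)*(g)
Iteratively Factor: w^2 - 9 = (w - 3)*(w + 3)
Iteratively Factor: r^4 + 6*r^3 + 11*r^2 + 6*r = (r + 3)*(r^3 + 3*r^2 + 2*r) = (r + 1)*(r + 3)*(r^2 + 2*r) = r*(r + 1)*(r + 3)*(r + 2)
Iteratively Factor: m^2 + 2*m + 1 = (m + 1)*(m + 1)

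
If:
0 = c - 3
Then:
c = 3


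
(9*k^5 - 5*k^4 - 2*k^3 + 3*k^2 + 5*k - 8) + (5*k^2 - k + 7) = 9*k^5 - 5*k^4 - 2*k^3 + 8*k^2 + 4*k - 1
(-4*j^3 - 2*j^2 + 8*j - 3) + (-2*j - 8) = -4*j^3 - 2*j^2 + 6*j - 11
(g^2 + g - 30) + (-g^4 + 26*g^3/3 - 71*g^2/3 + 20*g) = -g^4 + 26*g^3/3 - 68*g^2/3 + 21*g - 30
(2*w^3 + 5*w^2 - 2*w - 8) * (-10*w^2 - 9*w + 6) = -20*w^5 - 68*w^4 - 13*w^3 + 128*w^2 + 60*w - 48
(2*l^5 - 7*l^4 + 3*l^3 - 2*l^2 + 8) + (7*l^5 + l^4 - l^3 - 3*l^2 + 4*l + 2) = 9*l^5 - 6*l^4 + 2*l^3 - 5*l^2 + 4*l + 10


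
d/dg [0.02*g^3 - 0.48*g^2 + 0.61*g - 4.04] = 0.06*g^2 - 0.96*g + 0.61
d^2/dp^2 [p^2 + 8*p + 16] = 2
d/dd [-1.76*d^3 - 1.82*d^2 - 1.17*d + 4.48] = -5.28*d^2 - 3.64*d - 1.17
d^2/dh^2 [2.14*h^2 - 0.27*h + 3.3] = 4.28000000000000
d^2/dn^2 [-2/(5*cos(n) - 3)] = 10*(-5*sin(n)^2 + 3*cos(n) - 5)/(5*cos(n) - 3)^3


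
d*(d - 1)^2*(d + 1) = d^4 - d^3 - d^2 + d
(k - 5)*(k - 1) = k^2 - 6*k + 5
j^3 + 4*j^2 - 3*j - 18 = (j - 2)*(j + 3)^2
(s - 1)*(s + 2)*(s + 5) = s^3 + 6*s^2 + 3*s - 10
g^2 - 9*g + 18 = (g - 6)*(g - 3)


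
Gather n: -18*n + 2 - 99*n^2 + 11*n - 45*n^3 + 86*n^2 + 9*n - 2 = -45*n^3 - 13*n^2 + 2*n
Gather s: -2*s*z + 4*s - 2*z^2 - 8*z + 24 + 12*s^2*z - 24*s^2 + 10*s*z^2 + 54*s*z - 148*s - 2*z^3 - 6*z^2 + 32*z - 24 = s^2*(12*z - 24) + s*(10*z^2 + 52*z - 144) - 2*z^3 - 8*z^2 + 24*z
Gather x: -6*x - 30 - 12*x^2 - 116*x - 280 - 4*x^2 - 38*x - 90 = -16*x^2 - 160*x - 400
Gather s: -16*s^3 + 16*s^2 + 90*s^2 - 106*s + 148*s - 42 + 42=-16*s^3 + 106*s^2 + 42*s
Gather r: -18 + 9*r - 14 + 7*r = 16*r - 32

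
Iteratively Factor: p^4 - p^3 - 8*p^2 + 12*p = (p)*(p^3 - p^2 - 8*p + 12) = p*(p - 2)*(p^2 + p - 6) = p*(p - 2)^2*(p + 3)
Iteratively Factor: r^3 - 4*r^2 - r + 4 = (r - 4)*(r^2 - 1) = (r - 4)*(r + 1)*(r - 1)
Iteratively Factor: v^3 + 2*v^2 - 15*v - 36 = (v + 3)*(v^2 - v - 12) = (v - 4)*(v + 3)*(v + 3)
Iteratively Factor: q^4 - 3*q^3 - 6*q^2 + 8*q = (q + 2)*(q^3 - 5*q^2 + 4*q) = q*(q + 2)*(q^2 - 5*q + 4) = q*(q - 4)*(q + 2)*(q - 1)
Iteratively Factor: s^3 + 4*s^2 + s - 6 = (s + 3)*(s^2 + s - 2) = (s + 2)*(s + 3)*(s - 1)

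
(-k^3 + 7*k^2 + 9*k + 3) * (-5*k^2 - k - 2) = 5*k^5 - 34*k^4 - 50*k^3 - 38*k^2 - 21*k - 6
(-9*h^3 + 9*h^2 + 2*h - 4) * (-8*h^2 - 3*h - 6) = 72*h^5 - 45*h^4 + 11*h^3 - 28*h^2 + 24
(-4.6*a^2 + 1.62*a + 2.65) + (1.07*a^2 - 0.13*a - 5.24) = -3.53*a^2 + 1.49*a - 2.59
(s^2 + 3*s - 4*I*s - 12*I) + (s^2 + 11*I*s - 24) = 2*s^2 + 3*s + 7*I*s - 24 - 12*I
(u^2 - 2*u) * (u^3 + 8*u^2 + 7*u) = u^5 + 6*u^4 - 9*u^3 - 14*u^2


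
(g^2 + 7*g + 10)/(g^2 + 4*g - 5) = (g + 2)/(g - 1)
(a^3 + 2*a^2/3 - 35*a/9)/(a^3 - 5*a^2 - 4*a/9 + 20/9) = a*(9*a^2 + 6*a - 35)/(9*a^3 - 45*a^2 - 4*a + 20)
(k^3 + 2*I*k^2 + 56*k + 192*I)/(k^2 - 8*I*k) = k + 10*I - 24/k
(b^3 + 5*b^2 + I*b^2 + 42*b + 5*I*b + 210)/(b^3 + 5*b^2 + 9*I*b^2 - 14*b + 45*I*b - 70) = (b - 6*I)/(b + 2*I)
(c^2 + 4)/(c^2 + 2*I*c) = (c - 2*I)/c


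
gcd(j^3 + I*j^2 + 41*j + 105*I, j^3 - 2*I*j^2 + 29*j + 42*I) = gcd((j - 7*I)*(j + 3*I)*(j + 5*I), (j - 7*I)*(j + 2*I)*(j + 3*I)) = j^2 - 4*I*j + 21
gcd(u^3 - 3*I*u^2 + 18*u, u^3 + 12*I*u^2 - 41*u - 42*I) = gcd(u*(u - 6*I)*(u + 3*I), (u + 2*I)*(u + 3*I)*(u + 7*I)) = u + 3*I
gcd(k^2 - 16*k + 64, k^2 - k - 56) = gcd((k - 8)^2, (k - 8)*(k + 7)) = k - 8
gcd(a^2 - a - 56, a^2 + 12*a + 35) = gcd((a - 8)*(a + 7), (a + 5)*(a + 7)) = a + 7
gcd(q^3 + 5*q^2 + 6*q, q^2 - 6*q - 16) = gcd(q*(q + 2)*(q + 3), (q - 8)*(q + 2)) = q + 2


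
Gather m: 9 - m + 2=11 - m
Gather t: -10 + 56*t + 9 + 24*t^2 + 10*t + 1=24*t^2 + 66*t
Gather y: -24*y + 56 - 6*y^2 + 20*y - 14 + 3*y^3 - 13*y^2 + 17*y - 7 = 3*y^3 - 19*y^2 + 13*y + 35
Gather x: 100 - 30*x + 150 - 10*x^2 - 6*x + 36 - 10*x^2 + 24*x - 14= -20*x^2 - 12*x + 272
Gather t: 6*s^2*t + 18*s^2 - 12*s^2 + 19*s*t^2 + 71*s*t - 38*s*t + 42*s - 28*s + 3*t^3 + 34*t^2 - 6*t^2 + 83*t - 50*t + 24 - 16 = 6*s^2 + 14*s + 3*t^3 + t^2*(19*s + 28) + t*(6*s^2 + 33*s + 33) + 8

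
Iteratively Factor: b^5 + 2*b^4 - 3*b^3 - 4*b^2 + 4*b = (b)*(b^4 + 2*b^3 - 3*b^2 - 4*b + 4) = b*(b - 1)*(b^3 + 3*b^2 - 4) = b*(b - 1)*(b + 2)*(b^2 + b - 2) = b*(b - 1)^2*(b + 2)*(b + 2)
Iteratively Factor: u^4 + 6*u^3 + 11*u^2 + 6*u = (u)*(u^3 + 6*u^2 + 11*u + 6) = u*(u + 3)*(u^2 + 3*u + 2) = u*(u + 1)*(u + 3)*(u + 2)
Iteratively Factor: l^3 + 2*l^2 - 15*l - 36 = (l + 3)*(l^2 - l - 12) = (l - 4)*(l + 3)*(l + 3)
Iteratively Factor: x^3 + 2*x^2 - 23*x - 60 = (x + 3)*(x^2 - x - 20) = (x - 5)*(x + 3)*(x + 4)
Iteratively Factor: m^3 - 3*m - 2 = (m + 1)*(m^2 - m - 2) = (m + 1)^2*(m - 2)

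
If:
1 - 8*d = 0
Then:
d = 1/8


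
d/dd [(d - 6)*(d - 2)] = 2*d - 8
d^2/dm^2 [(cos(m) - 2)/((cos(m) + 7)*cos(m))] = (15*sin(m)^4/cos(m)^3 + sin(m)^2 + 43 + 116/cos(m) - 84/cos(m)^2 - 211/cos(m)^3)/(cos(m) + 7)^3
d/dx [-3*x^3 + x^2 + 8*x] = -9*x^2 + 2*x + 8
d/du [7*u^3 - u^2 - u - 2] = 21*u^2 - 2*u - 1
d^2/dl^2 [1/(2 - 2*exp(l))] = (exp(l) + 1)*exp(l)/(2*(1 - exp(l))^3)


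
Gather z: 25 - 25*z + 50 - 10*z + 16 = 91 - 35*z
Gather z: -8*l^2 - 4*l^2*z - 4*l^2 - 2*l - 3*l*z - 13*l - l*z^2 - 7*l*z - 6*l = -12*l^2 - l*z^2 - 21*l + z*(-4*l^2 - 10*l)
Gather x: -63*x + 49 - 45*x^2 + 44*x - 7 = -45*x^2 - 19*x + 42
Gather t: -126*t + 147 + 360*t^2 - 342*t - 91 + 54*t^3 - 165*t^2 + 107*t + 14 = 54*t^3 + 195*t^2 - 361*t + 70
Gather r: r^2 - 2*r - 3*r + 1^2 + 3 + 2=r^2 - 5*r + 6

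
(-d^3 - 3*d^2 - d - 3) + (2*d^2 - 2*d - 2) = -d^3 - d^2 - 3*d - 5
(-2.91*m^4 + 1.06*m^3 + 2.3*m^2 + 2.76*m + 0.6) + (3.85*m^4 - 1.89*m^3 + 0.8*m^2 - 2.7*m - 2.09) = 0.94*m^4 - 0.83*m^3 + 3.1*m^2 + 0.0599999999999996*m - 1.49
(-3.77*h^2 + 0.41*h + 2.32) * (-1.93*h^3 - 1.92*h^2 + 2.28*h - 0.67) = 7.2761*h^5 + 6.4471*h^4 - 13.8604*h^3 - 0.9937*h^2 + 5.0149*h - 1.5544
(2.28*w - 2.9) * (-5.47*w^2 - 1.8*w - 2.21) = -12.4716*w^3 + 11.759*w^2 + 0.1812*w + 6.409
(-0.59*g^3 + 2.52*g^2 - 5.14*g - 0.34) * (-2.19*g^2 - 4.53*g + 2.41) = 1.2921*g^5 - 2.8461*g^4 - 1.5809*g^3 + 30.102*g^2 - 10.8472*g - 0.8194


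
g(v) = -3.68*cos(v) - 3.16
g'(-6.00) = 1.03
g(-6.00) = -6.69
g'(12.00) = -1.97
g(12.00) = -6.27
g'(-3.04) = -0.37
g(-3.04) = 0.50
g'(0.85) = 2.76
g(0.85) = -5.59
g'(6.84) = 1.94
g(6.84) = -6.28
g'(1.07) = 3.23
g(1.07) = -4.93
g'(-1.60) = -3.68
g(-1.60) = -3.05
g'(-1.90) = -3.48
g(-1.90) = -1.97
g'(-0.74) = -2.48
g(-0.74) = -5.88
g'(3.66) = -1.82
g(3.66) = 0.04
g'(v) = 3.68*sin(v)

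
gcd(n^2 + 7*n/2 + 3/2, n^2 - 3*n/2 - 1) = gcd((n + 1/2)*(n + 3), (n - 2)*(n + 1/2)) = n + 1/2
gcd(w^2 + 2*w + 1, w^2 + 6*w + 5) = w + 1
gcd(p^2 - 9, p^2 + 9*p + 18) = p + 3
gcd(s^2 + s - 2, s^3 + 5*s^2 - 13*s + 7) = s - 1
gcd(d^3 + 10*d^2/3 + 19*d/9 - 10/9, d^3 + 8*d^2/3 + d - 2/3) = d^2 + 5*d/3 - 2/3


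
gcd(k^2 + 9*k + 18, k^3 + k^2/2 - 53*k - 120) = k + 6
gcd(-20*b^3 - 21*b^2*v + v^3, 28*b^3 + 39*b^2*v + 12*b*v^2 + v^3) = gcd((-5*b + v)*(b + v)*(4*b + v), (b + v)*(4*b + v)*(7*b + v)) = 4*b^2 + 5*b*v + v^2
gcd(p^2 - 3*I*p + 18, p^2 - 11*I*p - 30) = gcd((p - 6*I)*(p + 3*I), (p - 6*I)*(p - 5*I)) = p - 6*I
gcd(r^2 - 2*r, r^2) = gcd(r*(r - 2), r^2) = r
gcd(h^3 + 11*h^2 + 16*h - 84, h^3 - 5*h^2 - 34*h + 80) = h - 2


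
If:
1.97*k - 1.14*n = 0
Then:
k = 0.578680203045685*n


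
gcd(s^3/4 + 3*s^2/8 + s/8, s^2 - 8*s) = s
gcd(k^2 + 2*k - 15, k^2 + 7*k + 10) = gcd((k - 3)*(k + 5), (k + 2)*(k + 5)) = k + 5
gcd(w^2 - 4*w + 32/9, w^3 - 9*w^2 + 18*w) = 1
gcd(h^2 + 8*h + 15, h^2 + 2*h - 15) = h + 5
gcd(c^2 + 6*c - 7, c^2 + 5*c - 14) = c + 7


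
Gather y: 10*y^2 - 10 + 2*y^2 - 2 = 12*y^2 - 12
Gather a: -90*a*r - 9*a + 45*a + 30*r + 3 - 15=a*(36 - 90*r) + 30*r - 12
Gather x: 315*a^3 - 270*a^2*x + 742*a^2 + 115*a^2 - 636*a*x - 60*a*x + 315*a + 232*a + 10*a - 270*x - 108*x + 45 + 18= 315*a^3 + 857*a^2 + 557*a + x*(-270*a^2 - 696*a - 378) + 63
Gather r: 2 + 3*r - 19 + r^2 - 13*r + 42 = r^2 - 10*r + 25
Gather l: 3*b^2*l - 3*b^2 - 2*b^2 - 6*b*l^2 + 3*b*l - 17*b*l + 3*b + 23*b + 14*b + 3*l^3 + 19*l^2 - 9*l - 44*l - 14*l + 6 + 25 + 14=-5*b^2 + 40*b + 3*l^3 + l^2*(19 - 6*b) + l*(3*b^2 - 14*b - 67) + 45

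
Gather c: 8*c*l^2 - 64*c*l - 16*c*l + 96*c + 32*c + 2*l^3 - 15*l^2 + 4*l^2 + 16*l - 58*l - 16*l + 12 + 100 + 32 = c*(8*l^2 - 80*l + 128) + 2*l^3 - 11*l^2 - 58*l + 144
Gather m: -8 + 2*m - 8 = 2*m - 16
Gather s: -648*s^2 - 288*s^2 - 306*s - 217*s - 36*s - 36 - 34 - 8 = -936*s^2 - 559*s - 78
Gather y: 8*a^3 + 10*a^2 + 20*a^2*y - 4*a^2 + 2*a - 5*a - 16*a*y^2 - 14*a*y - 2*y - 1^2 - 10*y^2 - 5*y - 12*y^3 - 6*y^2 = 8*a^3 + 6*a^2 - 3*a - 12*y^3 + y^2*(-16*a - 16) + y*(20*a^2 - 14*a - 7) - 1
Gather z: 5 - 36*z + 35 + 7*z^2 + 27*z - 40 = 7*z^2 - 9*z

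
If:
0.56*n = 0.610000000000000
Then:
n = 1.09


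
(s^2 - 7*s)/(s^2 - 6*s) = (s - 7)/(s - 6)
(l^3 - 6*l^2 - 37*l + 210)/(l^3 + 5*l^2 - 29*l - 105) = (l^2 - l - 42)/(l^2 + 10*l + 21)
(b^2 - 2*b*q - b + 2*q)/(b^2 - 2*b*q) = (b - 1)/b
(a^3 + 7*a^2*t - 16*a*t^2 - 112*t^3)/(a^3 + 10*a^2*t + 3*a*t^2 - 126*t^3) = (-a^2 + 16*t^2)/(-a^2 - 3*a*t + 18*t^2)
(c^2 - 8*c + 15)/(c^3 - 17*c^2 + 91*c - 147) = (c - 5)/(c^2 - 14*c + 49)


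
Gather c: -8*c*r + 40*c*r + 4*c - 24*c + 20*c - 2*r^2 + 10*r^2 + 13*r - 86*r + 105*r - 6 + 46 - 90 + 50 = 32*c*r + 8*r^2 + 32*r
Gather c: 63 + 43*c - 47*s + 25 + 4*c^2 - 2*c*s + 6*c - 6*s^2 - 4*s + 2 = 4*c^2 + c*(49 - 2*s) - 6*s^2 - 51*s + 90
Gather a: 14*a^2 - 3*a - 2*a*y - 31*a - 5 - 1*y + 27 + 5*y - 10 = 14*a^2 + a*(-2*y - 34) + 4*y + 12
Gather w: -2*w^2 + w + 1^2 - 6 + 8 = -2*w^2 + w + 3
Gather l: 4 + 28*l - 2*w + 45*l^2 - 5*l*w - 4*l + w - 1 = 45*l^2 + l*(24 - 5*w) - w + 3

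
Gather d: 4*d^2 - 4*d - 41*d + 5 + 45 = 4*d^2 - 45*d + 50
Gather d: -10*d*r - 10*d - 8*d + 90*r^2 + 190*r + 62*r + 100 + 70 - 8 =d*(-10*r - 18) + 90*r^2 + 252*r + 162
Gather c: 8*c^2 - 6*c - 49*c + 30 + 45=8*c^2 - 55*c + 75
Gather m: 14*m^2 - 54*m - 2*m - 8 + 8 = 14*m^2 - 56*m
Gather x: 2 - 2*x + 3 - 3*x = 5 - 5*x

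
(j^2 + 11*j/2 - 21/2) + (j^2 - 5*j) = 2*j^2 + j/2 - 21/2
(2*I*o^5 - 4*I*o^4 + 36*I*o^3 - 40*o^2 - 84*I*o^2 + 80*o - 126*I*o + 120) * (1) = 2*I*o^5 - 4*I*o^4 + 36*I*o^3 - 40*o^2 - 84*I*o^2 + 80*o - 126*I*o + 120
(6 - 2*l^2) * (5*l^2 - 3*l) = -10*l^4 + 6*l^3 + 30*l^2 - 18*l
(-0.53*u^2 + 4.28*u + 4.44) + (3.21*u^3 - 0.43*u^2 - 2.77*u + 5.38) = 3.21*u^3 - 0.96*u^2 + 1.51*u + 9.82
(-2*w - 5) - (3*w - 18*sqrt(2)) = -5*w - 5 + 18*sqrt(2)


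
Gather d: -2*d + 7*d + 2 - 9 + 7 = 5*d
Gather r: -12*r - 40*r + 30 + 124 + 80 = 234 - 52*r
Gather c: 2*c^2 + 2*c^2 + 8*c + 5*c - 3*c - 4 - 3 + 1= 4*c^2 + 10*c - 6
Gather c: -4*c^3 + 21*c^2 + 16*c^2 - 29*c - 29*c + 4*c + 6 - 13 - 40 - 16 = -4*c^3 + 37*c^2 - 54*c - 63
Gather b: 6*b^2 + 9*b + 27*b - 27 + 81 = 6*b^2 + 36*b + 54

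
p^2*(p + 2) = p^3 + 2*p^2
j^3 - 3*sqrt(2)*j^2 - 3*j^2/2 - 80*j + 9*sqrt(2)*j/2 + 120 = (j - 3/2)*(j - 8*sqrt(2))*(j + 5*sqrt(2))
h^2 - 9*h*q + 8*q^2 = (h - 8*q)*(h - q)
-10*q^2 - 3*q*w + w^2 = (-5*q + w)*(2*q + w)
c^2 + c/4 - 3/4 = (c - 3/4)*(c + 1)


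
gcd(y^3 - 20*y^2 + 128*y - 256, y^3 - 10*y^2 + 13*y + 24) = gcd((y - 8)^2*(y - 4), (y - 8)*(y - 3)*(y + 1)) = y - 8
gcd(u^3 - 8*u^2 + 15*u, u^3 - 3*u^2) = u^2 - 3*u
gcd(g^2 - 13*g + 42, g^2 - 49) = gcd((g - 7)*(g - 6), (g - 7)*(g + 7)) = g - 7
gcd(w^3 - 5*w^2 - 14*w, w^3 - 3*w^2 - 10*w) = w^2 + 2*w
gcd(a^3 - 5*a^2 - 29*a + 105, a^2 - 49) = a - 7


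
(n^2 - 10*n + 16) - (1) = n^2 - 10*n + 15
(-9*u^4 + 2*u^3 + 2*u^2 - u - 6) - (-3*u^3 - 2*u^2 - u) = -9*u^4 + 5*u^3 + 4*u^2 - 6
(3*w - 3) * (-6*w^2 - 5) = -18*w^3 + 18*w^2 - 15*w + 15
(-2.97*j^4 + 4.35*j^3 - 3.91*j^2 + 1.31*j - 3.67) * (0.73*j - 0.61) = -2.1681*j^5 + 4.9872*j^4 - 5.5078*j^3 + 3.3414*j^2 - 3.4782*j + 2.2387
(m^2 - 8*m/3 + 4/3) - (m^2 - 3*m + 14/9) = m/3 - 2/9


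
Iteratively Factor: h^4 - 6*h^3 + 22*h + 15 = (h + 1)*(h^3 - 7*h^2 + 7*h + 15) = (h + 1)^2*(h^2 - 8*h + 15) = (h - 5)*(h + 1)^2*(h - 3)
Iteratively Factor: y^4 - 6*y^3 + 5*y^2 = (y)*(y^3 - 6*y^2 + 5*y) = y*(y - 1)*(y^2 - 5*y) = y*(y - 5)*(y - 1)*(y)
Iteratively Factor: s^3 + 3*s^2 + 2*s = (s)*(s^2 + 3*s + 2) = s*(s + 2)*(s + 1)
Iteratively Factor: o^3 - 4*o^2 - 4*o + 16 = (o - 2)*(o^2 - 2*o - 8) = (o - 2)*(o + 2)*(o - 4)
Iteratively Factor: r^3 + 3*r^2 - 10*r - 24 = (r + 2)*(r^2 + r - 12) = (r - 3)*(r + 2)*(r + 4)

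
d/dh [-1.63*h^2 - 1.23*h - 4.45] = -3.26*h - 1.23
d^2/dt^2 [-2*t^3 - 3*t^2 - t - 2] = -12*t - 6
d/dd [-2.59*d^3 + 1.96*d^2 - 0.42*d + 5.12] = -7.77*d^2 + 3.92*d - 0.42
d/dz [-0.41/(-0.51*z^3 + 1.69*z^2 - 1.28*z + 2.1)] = (-0.6273*z^2 + 1.3858*z - 0.5248)/(0.51*z^3 - 1.69*z^2 + 1.28*z - 2.1)^2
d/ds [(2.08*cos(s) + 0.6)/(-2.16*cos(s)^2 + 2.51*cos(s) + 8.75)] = (4.4928*sin(s)^2 - 2.592*cos(s) - 21.1868)*sin(s)/(-2.16*cos(s)^2 + 2.51*cos(s) + 8.75)^2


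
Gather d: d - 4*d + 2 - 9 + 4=-3*d - 3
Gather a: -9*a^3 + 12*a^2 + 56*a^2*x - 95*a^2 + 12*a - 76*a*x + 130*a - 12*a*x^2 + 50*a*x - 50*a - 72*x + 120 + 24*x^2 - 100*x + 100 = -9*a^3 + a^2*(56*x - 83) + a*(-12*x^2 - 26*x + 92) + 24*x^2 - 172*x + 220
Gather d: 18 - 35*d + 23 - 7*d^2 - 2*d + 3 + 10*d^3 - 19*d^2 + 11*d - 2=10*d^3 - 26*d^2 - 26*d + 42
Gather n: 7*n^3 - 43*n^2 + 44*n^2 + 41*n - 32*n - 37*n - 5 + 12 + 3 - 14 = 7*n^3 + n^2 - 28*n - 4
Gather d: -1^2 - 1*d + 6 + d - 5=0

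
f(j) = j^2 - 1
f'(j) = 2*j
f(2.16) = 3.67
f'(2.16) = 4.32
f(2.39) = 4.71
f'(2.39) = 4.78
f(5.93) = 34.16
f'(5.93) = 11.86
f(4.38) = 18.18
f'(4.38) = 8.76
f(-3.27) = 9.69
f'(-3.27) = -6.54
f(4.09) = 15.73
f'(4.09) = 8.18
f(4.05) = 15.40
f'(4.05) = 8.10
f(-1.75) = 2.06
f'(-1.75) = -3.50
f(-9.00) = 80.00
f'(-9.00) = -18.00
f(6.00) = 35.00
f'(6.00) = 12.00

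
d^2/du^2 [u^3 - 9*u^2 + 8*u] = 6*u - 18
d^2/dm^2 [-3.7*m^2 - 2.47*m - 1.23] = -7.40000000000000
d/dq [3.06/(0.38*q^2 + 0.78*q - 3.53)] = (-2.3256*q - 2.3868)/(0.38*q^2 + 0.78*q - 3.53)^2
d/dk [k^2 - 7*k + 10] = 2*k - 7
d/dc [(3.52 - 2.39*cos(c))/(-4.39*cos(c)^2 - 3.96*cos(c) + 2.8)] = (10.4921*cos(c)^2 - 30.9056*cos(c) - 7.2472)*sin(c)/(19.2721*cos(c)^4 + 34.7688*cos(c)^3 - 8.9024*cos(c)^2 - 22.176*cos(c) + 7.84)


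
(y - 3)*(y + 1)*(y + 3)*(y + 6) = y^4 + 7*y^3 - 3*y^2 - 63*y - 54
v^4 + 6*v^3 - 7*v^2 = v^2*(v - 1)*(v + 7)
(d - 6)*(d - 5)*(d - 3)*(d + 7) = d^4 - 7*d^3 - 35*d^2 + 351*d - 630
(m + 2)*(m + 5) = m^2 + 7*m + 10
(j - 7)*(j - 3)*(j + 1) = j^3 - 9*j^2 + 11*j + 21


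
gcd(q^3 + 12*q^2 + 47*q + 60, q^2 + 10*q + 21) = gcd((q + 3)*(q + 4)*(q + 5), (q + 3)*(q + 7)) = q + 3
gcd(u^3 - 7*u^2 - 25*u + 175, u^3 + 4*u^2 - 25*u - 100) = u^2 - 25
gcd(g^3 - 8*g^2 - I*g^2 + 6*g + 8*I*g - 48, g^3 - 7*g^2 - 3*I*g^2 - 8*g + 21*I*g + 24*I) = g^2 + g*(-8 - 3*I) + 24*I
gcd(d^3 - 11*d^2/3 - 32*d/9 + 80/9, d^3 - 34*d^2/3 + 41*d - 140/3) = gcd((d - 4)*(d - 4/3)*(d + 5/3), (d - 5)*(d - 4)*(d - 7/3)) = d - 4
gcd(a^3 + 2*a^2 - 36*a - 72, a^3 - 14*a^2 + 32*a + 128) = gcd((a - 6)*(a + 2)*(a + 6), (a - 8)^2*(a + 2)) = a + 2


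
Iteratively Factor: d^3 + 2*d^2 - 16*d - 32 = (d + 4)*(d^2 - 2*d - 8) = (d - 4)*(d + 4)*(d + 2)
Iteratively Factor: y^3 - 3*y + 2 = (y - 1)*(y^2 + y - 2) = (y - 1)^2*(y + 2)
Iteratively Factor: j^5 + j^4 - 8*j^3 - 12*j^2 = (j + 2)*(j^4 - j^3 - 6*j^2) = (j + 2)^2*(j^3 - 3*j^2) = j*(j + 2)^2*(j^2 - 3*j) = j^2*(j + 2)^2*(j - 3)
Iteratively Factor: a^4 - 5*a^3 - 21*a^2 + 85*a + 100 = (a + 1)*(a^3 - 6*a^2 - 15*a + 100) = (a - 5)*(a + 1)*(a^2 - a - 20) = (a - 5)^2*(a + 1)*(a + 4)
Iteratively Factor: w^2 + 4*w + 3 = (w + 3)*(w + 1)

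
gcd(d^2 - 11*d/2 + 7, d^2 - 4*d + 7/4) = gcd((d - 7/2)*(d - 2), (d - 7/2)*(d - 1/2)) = d - 7/2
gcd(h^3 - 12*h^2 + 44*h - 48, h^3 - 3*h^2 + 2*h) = h - 2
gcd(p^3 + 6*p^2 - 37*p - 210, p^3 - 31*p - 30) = p^2 - p - 30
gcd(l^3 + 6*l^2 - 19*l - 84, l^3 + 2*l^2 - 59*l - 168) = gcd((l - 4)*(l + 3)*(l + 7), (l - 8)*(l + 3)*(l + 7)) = l^2 + 10*l + 21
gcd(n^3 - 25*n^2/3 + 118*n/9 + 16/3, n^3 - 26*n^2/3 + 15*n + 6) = n^2 - 17*n/3 - 2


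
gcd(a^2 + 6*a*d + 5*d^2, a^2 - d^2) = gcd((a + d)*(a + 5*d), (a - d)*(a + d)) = a + d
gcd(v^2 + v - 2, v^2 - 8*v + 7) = v - 1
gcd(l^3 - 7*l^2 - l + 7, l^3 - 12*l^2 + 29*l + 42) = l^2 - 6*l - 7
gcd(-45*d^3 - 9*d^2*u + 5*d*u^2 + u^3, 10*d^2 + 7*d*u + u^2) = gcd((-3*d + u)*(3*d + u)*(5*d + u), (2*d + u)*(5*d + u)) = 5*d + u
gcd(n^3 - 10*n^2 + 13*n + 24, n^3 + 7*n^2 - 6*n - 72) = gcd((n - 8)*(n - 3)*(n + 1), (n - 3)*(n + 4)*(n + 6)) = n - 3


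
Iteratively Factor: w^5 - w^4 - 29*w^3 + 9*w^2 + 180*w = (w)*(w^4 - w^3 - 29*w^2 + 9*w + 180) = w*(w - 5)*(w^3 + 4*w^2 - 9*w - 36) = w*(w - 5)*(w - 3)*(w^2 + 7*w + 12) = w*(w - 5)*(w - 3)*(w + 3)*(w + 4)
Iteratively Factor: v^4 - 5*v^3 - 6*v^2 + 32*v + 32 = (v + 2)*(v^3 - 7*v^2 + 8*v + 16) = (v - 4)*(v + 2)*(v^2 - 3*v - 4) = (v - 4)*(v + 1)*(v + 2)*(v - 4)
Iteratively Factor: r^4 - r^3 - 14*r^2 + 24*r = (r - 2)*(r^3 + r^2 - 12*r) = (r - 2)*(r + 4)*(r^2 - 3*r) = r*(r - 2)*(r + 4)*(r - 3)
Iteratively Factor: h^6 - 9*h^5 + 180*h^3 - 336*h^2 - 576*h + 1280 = (h + 2)*(h^5 - 11*h^4 + 22*h^3 + 136*h^2 - 608*h + 640) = (h + 2)*(h + 4)*(h^4 - 15*h^3 + 82*h^2 - 192*h + 160) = (h - 2)*(h + 2)*(h + 4)*(h^3 - 13*h^2 + 56*h - 80) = (h - 4)*(h - 2)*(h + 2)*(h + 4)*(h^2 - 9*h + 20) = (h - 4)^2*(h - 2)*(h + 2)*(h + 4)*(h - 5)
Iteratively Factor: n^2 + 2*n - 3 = (n - 1)*(n + 3)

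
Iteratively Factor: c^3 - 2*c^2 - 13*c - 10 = (c + 2)*(c^2 - 4*c - 5) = (c - 5)*(c + 2)*(c + 1)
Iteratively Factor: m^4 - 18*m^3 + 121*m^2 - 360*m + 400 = (m - 5)*(m^3 - 13*m^2 + 56*m - 80) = (m - 5)*(m - 4)*(m^2 - 9*m + 20) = (m - 5)*(m - 4)^2*(m - 5)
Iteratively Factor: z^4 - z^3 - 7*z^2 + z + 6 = (z + 2)*(z^3 - 3*z^2 - z + 3) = (z - 1)*(z + 2)*(z^2 - 2*z - 3) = (z - 1)*(z + 1)*(z + 2)*(z - 3)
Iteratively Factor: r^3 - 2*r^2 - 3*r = (r + 1)*(r^2 - 3*r) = (r - 3)*(r + 1)*(r)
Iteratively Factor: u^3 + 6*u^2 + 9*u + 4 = (u + 1)*(u^2 + 5*u + 4) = (u + 1)^2*(u + 4)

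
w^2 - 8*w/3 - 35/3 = (w - 5)*(w + 7/3)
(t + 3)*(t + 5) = t^2 + 8*t + 15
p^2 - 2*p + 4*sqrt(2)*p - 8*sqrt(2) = (p - 2)*(p + 4*sqrt(2))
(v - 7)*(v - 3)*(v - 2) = v^3 - 12*v^2 + 41*v - 42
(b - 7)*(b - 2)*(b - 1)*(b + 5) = b^4 - 5*b^3 - 27*b^2 + 101*b - 70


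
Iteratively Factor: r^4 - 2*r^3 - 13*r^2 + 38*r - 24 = (r - 3)*(r^3 + r^2 - 10*r + 8) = (r - 3)*(r + 4)*(r^2 - 3*r + 2) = (r - 3)*(r - 2)*(r + 4)*(r - 1)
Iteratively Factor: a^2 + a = (a)*(a + 1)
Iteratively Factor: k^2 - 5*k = (k - 5)*(k)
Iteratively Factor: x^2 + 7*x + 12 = (x + 4)*(x + 3)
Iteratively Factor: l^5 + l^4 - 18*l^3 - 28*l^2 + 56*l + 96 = (l + 3)*(l^4 - 2*l^3 - 12*l^2 + 8*l + 32) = (l - 2)*(l + 3)*(l^3 - 12*l - 16) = (l - 4)*(l - 2)*(l + 3)*(l^2 + 4*l + 4) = (l - 4)*(l - 2)*(l + 2)*(l + 3)*(l + 2)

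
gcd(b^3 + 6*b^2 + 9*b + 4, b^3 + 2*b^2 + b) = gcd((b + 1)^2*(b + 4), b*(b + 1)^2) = b^2 + 2*b + 1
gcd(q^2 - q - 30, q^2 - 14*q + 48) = q - 6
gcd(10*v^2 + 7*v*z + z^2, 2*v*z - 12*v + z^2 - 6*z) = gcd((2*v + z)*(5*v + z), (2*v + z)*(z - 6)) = 2*v + z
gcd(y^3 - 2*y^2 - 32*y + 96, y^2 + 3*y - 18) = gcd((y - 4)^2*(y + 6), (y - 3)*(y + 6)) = y + 6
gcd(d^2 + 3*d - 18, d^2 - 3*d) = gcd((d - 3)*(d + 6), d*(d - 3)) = d - 3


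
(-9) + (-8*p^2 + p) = -8*p^2 + p - 9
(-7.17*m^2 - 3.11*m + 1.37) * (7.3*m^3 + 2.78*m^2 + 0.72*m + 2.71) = -52.341*m^5 - 42.6356*m^4 - 3.8072*m^3 - 17.8613*m^2 - 7.4417*m + 3.7127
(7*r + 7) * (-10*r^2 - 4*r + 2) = -70*r^3 - 98*r^2 - 14*r + 14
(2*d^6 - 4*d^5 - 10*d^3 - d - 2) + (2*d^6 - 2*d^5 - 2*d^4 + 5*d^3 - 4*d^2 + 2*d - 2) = 4*d^6 - 6*d^5 - 2*d^4 - 5*d^3 - 4*d^2 + d - 4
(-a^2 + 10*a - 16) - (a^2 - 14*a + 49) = -2*a^2 + 24*a - 65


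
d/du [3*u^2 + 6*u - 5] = 6*u + 6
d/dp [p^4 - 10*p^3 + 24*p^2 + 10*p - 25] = 4*p^3 - 30*p^2 + 48*p + 10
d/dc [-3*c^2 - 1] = -6*c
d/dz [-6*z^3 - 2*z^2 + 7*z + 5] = -18*z^2 - 4*z + 7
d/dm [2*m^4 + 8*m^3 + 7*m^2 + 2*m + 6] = 8*m^3 + 24*m^2 + 14*m + 2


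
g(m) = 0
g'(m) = 0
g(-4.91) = 0.00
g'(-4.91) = 0.00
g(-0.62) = 0.00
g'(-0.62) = 0.00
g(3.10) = 0.00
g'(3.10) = 0.00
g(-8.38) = 0.00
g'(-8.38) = 0.00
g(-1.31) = 0.00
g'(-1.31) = 0.00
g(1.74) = 0.00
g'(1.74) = 0.00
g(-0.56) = 0.00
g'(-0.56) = 0.00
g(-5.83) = 0.00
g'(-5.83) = 0.00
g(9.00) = 0.00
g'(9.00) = 0.00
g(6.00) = 0.00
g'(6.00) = 0.00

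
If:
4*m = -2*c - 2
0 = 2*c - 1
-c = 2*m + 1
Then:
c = 1/2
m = -3/4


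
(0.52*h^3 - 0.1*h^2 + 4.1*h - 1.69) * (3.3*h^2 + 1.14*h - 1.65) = 1.716*h^5 + 0.2628*h^4 + 12.558*h^3 - 0.738*h^2 - 8.6916*h + 2.7885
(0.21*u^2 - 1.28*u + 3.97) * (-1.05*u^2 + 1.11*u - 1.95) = -0.2205*u^4 + 1.5771*u^3 - 5.9988*u^2 + 6.9027*u - 7.7415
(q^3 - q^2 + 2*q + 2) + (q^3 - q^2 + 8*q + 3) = 2*q^3 - 2*q^2 + 10*q + 5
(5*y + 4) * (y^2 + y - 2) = 5*y^3 + 9*y^2 - 6*y - 8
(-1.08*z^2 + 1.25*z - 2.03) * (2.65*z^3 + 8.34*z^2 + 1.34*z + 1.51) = -2.862*z^5 - 5.6947*z^4 + 3.5983*z^3 - 16.886*z^2 - 0.8327*z - 3.0653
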